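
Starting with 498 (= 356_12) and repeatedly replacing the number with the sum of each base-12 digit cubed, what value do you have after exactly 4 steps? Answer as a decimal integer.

1028

498 = (3,5,6)_12 → 3³ + 5³ + 6³ = 368
368 = (2,6,8)_12 → 2³ + 6³ + 8³ = 736
736 = (5,1,4)_12 → 5³ + 1³ + 4³ = 190
190 = (1,3,10)_12 → 1³ + 3³ + 10³ = 1028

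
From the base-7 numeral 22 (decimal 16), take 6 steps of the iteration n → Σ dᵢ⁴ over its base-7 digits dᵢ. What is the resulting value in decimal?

16 = (2,2)_7 → 2⁴ + 2⁴ = 16 + 16 = 32
32 = (4,4)_7 → 4⁴ + 4⁴ = 256 + 256 = 512
512 = (1,3,3,1)_7 → 1⁴ + 3⁴ + 3⁴ + 1⁴ = 1 + 81 + 81 + 1 = 164
164 = (3,2,3)_7 → 3⁴ + 2⁴ + 3⁴ = 81 + 16 + 81 = 178
178 = (3,4,3)_7 → 3⁴ + 4⁴ + 3⁴ = 81 + 256 + 81 = 418
418 = (1,1,3,5)_7 → 1⁴ + 1⁴ + 3⁴ + 5⁴ = 1 + 1 + 81 + 625 = 708

708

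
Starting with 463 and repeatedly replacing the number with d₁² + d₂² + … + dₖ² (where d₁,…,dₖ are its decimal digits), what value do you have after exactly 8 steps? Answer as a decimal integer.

463 → 61
61 → 37
37 → 58
58 → 89
89 → 145
145 → 42
42 → 20
20 → 4

4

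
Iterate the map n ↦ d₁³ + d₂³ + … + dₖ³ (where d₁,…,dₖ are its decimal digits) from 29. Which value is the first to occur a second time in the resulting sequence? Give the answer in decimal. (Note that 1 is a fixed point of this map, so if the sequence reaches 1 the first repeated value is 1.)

29 → 737
737 → 713
713 → 371
371 → 371  — 371 already appeared earlier.

371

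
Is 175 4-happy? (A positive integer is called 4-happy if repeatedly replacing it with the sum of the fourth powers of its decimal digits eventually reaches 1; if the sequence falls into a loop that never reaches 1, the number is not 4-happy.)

175 → 1⁴ + 7⁴ + 5⁴ = 3027
3027 → 3⁴ + 0⁴ + 2⁴ + 7⁴ = 2498
2498 → 2⁴ + 4⁴ + 9⁴ + 8⁴ = 10929
10929 → 1⁴ + 0⁴ + 9⁴ + 2⁴ + 9⁴ = 13139
13139 → 1⁴ + 3⁴ + 1⁴ + 3⁴ + 9⁴ = 6725
6725 → 6⁴ + 7⁴ + 2⁴ + 5⁴ = 4338
4338 → 4⁴ + 3⁴ + 3⁴ + 8⁴ = 4514
4514 → 4⁴ + 5⁴ + 1⁴ + 4⁴ = 1138
1138 → 1⁴ + 1⁴ + 3⁴ + 8⁴ = 4179
4179 → 4⁴ + 1⁴ + 7⁴ + 9⁴ = 9219
9219 → 9⁴ + 2⁴ + 1⁴ + 9⁴ = 13139  — 13139 already seen; the sequence cycles without reaching 1.

not 4-happy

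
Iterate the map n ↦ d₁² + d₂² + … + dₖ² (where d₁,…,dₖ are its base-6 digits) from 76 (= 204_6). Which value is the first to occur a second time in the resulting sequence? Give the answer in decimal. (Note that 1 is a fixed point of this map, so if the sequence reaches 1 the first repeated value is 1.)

20

76 = (2,0,4)_6 → 2² + 0² + 4² = 20
20 = (3,2)_6 → 3² + 2² = 13
13 = (2,1)_6 → 2² + 1² = 5
5 = (5)_6 → 5² = 25
25 = (4,1)_6 → 4² + 1² = 17
17 = (2,5)_6 → 2² + 5² = 29
29 = (4,5)_6 → 4² + 5² = 41
41 = (1,0,5)_6 → 1² + 0² + 5² = 26
26 = (4,2)_6 → 4² + 2² = 20  — 20 already appeared earlier.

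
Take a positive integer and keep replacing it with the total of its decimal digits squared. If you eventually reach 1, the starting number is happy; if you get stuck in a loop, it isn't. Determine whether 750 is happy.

750 → 7² + 5² + 0² = 74
74 → 7² + 4² = 65
65 → 6² + 5² = 61
61 → 6² + 1² = 37
37 → 3² + 7² = 58
58 → 5² + 8² = 89
89 → 8² + 9² = 145
145 → 1² + 4² + 5² = 42
42 → 4² + 2² = 20
20 → 2² + 0² = 4
4 → 4² = 16
16 → 1² + 6² = 37  — 37 already seen; the sequence cycles without reaching 1.

not happy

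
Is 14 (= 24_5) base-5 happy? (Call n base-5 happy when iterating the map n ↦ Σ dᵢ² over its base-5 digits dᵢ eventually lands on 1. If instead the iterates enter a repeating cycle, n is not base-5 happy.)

not base-5 happy

14 = (2,4)_5 → 2² + 4² = 20
20 = (4,0)_5 → 4² + 0² = 16
16 = (3,1)_5 → 3² + 1² = 10
10 = (2,0)_5 → 2² + 0² = 4
4 = (4)_5 → 4² = 16  — 16 already seen; the sequence cycles without reaching 1.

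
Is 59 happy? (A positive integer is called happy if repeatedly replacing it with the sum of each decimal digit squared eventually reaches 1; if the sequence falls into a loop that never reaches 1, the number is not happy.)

59 → 5² + 9² = 106
106 → 1² + 0² + 6² = 37
37 → 3² + 7² = 58
58 → 5² + 8² = 89
89 → 8² + 9² = 145
145 → 1² + 4² + 5² = 42
42 → 4² + 2² = 20
20 → 2² + 0² = 4
4 → 4² = 16
16 → 1² + 6² = 37  — 37 already seen; the sequence cycles without reaching 1.

not happy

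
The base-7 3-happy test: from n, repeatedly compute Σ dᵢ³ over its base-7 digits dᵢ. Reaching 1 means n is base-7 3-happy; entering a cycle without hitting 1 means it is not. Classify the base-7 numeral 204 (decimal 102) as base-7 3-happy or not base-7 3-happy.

not base-7 3-happy

102 = (2,0,4)_7 → 2³ + 0³ + 4³ = 72
72 = (1,3,2)_7 → 1³ + 3³ + 2³ = 36
36 = (5,1)_7 → 5³ + 1³ = 126
126 = (2,4,0)_7 → 2³ + 4³ + 0³ = 72  — 72 already seen; the sequence cycles without reaching 1.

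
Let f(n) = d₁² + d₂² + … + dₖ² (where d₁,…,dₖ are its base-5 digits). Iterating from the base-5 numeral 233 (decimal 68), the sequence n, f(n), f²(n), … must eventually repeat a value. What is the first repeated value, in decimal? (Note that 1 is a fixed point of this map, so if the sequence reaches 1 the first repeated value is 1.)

16

68 = (2,3,3)_5 → 22
22 = (4,2)_5 → 20
20 = (4,0)_5 → 16
16 = (3,1)_5 → 10
10 = (2,0)_5 → 4
4 = (4)_5 → 16  — 16 already appeared earlier.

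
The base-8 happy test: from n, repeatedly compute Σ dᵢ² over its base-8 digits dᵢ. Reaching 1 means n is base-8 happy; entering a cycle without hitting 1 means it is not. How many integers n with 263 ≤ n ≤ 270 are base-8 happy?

1

263: 263 → 65 → 2 → 4 → 16 → 4  — not base-8 happy
264: 264 → 17 → 5 → 25 → 10 → 5  — not base-8 happy
265: 265 → 18 → 8 → 1  — base-8 happy
266: 266 → 21 → 29 → 34 → 20 → 20  — not base-8 happy
267: 267 → 26 → 13 → 26  — not base-8 happy
268: 268 → 33 → 17 → 5 → 25 → 10 → 5  — not base-8 happy
269: 269 → 42 → 29 → 34 → 20 → 20  — not base-8 happy
270: 270 → 53 → 61 → 74 → 6 → 36 → 32 → 16 → 4 → 16  — not base-8 happy
base-8 happy: 265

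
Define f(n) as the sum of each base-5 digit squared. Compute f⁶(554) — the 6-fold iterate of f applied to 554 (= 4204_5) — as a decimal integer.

10

554 = (4,2,0,4)_5 → 4² + 2² + 0² + 4² = 16 + 4 + 0 + 16 = 36
36 = (1,2,1)_5 → 1² + 2² + 1² = 1 + 4 + 1 = 6
6 = (1,1)_5 → 1² + 1² = 1 + 1 = 2
2 = (2)_5 → 2² = 4
4 = (4)_5 → 4² = 16
16 = (3,1)_5 → 3² + 1² = 9 + 1 = 10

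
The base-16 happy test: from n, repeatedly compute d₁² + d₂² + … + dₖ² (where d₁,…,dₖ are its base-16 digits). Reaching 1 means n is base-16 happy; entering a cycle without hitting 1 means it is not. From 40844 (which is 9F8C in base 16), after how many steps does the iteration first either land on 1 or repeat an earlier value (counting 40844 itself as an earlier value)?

40844 = (9,15,8,12)_16 → 9² + 15² + 8² + 12² = 81 + 225 + 64 + 144 = 514
514 = (2,0,2)_16 → 2² + 0² + 2² = 4 + 0 + 4 = 8
8 = (8)_16 → 8² = 64
64 = (4,0)_16 → 4² + 0² = 16 + 0 = 16
16 = (1,0)_16 → 1² + 0² = 1 + 0 = 1  — reached 1.
That took 5 steps.

5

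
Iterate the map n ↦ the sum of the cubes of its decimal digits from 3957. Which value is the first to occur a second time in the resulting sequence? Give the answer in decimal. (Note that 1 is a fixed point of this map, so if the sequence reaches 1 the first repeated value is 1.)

3957 → 1224
1224 → 81
81 → 513
513 → 153
153 → 153  — 153 already appeared earlier.

153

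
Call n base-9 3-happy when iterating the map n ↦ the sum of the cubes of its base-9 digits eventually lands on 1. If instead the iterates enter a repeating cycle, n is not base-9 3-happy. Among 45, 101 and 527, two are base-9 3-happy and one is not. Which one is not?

101

45: 45 → 125 → 577 → 345 → 99 → 9 → 1  — reaches 1 (base-9 3-happy)
101: 101 → 17 → 513 → 243 → 27 → 27  — repeats 27 (not base-9 3-happy)
527: 527 → 405 → 125 → 577 → 345 → 99 → 9 → 1  — reaches 1 (base-9 3-happy)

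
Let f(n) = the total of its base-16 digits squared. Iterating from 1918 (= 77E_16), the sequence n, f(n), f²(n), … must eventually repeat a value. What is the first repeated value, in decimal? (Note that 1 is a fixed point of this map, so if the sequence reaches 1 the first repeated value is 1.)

1918 = (7,7,14)_16 → 7² + 7² + 14² = 49 + 49 + 196 = 294
294 = (1,2,6)_16 → 1² + 2² + 6² = 1 + 4 + 36 = 41
41 = (2,9)_16 → 2² + 9² = 4 + 81 = 85
85 = (5,5)_16 → 5² + 5² = 25 + 25 = 50
50 = (3,2)_16 → 3² + 2² = 9 + 4 = 13
13 = (13)_16 → 13² = 169
169 = (10,9)_16 → 10² + 9² = 100 + 81 = 181
181 = (11,5)_16 → 11² + 5² = 121 + 25 = 146
146 = (9,2)_16 → 9² + 2² = 81 + 4 = 85  — 85 already appeared earlier.

85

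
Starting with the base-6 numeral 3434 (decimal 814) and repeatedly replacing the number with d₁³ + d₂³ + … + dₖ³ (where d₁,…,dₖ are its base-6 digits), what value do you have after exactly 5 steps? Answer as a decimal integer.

3

814 = (3,4,3,4)_6 → 3³ + 4³ + 3³ + 4³ = 182
182 = (5,0,2)_6 → 5³ + 0³ + 2³ = 133
133 = (3,4,1)_6 → 3³ + 4³ + 1³ = 92
92 = (2,3,2)_6 → 2³ + 3³ + 2³ = 43
43 = (1,1,1)_6 → 1³ + 1³ + 1³ = 3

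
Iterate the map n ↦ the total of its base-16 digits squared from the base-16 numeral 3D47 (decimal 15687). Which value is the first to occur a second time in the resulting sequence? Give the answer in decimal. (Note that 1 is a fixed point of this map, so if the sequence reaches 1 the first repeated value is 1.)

15687 = (3,13,4,7)_16 → 243
243 = (15,3)_16 → 234
234 = (14,10)_16 → 296
296 = (1,2,8)_16 → 69
69 = (4,5)_16 → 41
41 = (2,9)_16 → 85
85 = (5,5)_16 → 50
50 = (3,2)_16 → 13
13 = (13)_16 → 169
169 = (10,9)_16 → 181
181 = (11,5)_16 → 146
146 = (9,2)_16 → 85  — 85 already appeared earlier.

85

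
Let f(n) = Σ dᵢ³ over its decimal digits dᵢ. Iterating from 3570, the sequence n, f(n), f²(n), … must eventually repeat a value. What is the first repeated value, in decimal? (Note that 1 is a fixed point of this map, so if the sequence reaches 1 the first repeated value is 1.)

3570 → 3³ + 5³ + 7³ + 0³ = 27 + 125 + 343 + 0 = 495
495 → 4³ + 9³ + 5³ = 64 + 729 + 125 = 918
918 → 9³ + 1³ + 8³ = 729 + 1 + 512 = 1242
1242 → 1³ + 2³ + 4³ + 2³ = 1 + 8 + 64 + 8 = 81
81 → 8³ + 1³ = 512 + 1 = 513
513 → 5³ + 1³ + 3³ = 125 + 1 + 27 = 153
153 → 1³ + 5³ + 3³ = 1 + 125 + 27 = 153  — 153 already appeared earlier.

153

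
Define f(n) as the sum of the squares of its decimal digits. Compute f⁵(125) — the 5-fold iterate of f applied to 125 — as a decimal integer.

61

125 → 1² + 2² + 5² = 30
30 → 3² + 0² = 9
9 → 9² = 81
81 → 8² + 1² = 65
65 → 6² + 5² = 61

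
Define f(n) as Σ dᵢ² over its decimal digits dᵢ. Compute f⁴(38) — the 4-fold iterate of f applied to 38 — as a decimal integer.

38 → 73
73 → 58
58 → 89
89 → 145

145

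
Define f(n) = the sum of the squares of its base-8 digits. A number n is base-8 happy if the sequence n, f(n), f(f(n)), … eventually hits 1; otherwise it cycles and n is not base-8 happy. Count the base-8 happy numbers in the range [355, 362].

355: 355 → 50 → 40 → 25 → 10 → 5 → 25  (repeats 25)
356: 356 → 57 → 50 → 40 → 25 → 10 → 5 → 25  (repeats 25)
357: 357 → 66 → 5 → 25 → 10 → 5  (repeats 5)
358: 358 → 77 → 27 → 18 → 8 → 1  (reaches 1)
359: 359 → 90 → 14 → 37 → 41 → 26 → 13 → 26  (repeats 26)
360: 360 → 50 → 40 → 25 → 10 → 5 → 25  (repeats 25)
361: 361 → 51 → 45 → 50 → 40 → 25 → 10 → 5 → 25  (repeats 25)
362: 362 → 54 → 72 → 2 → 4 → 16 → 4  (repeats 4)
base-8 happy: 358

1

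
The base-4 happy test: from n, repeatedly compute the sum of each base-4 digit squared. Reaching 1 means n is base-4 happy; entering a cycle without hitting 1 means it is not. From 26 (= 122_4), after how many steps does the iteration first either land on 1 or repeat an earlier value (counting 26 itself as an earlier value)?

5

26 = (1,2,2)_4 → 9
9 = (2,1)_4 → 5
5 = (1,1)_4 → 2
2 = (2)_4 → 4
4 = (1,0)_4 → 1  — reached 1.
That took 5 steps.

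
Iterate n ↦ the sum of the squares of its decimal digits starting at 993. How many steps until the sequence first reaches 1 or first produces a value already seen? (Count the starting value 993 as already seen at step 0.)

13

993 → 9² + 9² + 3² = 171
171 → 1² + 7² + 1² = 51
51 → 5² + 1² = 26
26 → 2² + 6² = 40
40 → 4² + 0² = 16
16 → 1² + 6² = 37
37 → 3² + 7² = 58
58 → 5² + 8² = 89
89 → 8² + 9² = 145
145 → 1² + 4² + 5² = 42
42 → 4² + 2² = 20
20 → 2² + 0² = 4
4 → 4² = 16  — 16 repeats.
That took 13 steps.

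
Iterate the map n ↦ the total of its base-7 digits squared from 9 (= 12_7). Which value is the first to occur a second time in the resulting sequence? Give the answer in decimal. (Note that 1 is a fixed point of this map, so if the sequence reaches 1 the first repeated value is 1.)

9 = (1,2)_7 → 1² + 2² = 5
5 = (5)_7 → 5² = 25
25 = (3,4)_7 → 3² + 4² = 25  — 25 already appeared earlier.

25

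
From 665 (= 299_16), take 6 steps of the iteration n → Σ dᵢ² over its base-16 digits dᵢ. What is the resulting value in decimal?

1

665 = (2,9,9)_16 → 2² + 9² + 9² = 166
166 = (10,6)_16 → 10² + 6² = 136
136 = (8,8)_16 → 8² + 8² = 128
128 = (8,0)_16 → 8² + 0² = 64
64 = (4,0)_16 → 4² + 0² = 16
16 = (1,0)_16 → 1² + 0² = 1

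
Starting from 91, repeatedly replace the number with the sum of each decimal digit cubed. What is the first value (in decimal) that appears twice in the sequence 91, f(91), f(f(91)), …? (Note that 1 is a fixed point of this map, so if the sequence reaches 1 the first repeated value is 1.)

370

91 → 9³ + 1³ = 730
730 → 7³ + 3³ + 0³ = 370
370 → 3³ + 7³ + 0³ = 370  — 370 already appeared earlier.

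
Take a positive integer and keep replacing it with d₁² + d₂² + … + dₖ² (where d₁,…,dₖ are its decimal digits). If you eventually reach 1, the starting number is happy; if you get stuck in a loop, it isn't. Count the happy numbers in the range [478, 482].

1

478: 478 → 129 → 86 → 100 → 1  — happy
479: 479 → 146 → 53 → 34 → 25 → 29 → 85 → 89 → 145 → 42 → 20 → 4 → 16 → 37 → 58 → 89  — not happy
480: 480 → 80 → 64 → 52 → 29 → 85 → 89 → 145 → 42 → 20 → 4 → 16 → 37 → 58 → 89  — not happy
481: 481 → 81 → 65 → 61 → 37 → 58 → 89 → 145 → 42 → 20 → 4 → 16 → 37  — not happy
482: 482 → 84 → 80 → 64 → 52 → 29 → 85 → 89 → 145 → 42 → 20 → 4 → 16 → 37 → 58 → 89  — not happy
happy: 478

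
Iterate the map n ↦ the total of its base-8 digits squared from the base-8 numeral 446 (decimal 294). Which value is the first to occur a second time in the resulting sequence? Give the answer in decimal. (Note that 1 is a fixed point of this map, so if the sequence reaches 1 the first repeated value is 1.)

5

294 = (4,4,6)_8 → 4² + 4² + 6² = 68
68 = (1,0,4)_8 → 1² + 0² + 4² = 17
17 = (2,1)_8 → 2² + 1² = 5
5 = (5)_8 → 5² = 25
25 = (3,1)_8 → 3² + 1² = 10
10 = (1,2)_8 → 1² + 2² = 5  — 5 already appeared earlier.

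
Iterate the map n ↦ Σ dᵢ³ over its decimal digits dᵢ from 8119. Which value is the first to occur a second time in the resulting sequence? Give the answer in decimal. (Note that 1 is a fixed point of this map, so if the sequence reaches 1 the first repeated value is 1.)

8119 → 8³ + 1³ + 1³ + 9³ = 512 + 1 + 1 + 729 = 1243
1243 → 1³ + 2³ + 4³ + 3³ = 1 + 8 + 64 + 27 = 100
100 → 1³ + 0³ + 0³ = 1 + 0 + 0 = 1  — reached the fixed point 1.
1 → 1, so 1 is the first repeated value.

1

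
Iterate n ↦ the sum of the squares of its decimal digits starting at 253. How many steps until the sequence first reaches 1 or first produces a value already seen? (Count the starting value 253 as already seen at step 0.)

253 → 2² + 5² + 3² = 38
38 → 3² + 8² = 73
73 → 7² + 3² = 58
58 → 5² + 8² = 89
89 → 8² + 9² = 145
145 → 1² + 4² + 5² = 42
42 → 4² + 2² = 20
20 → 2² + 0² = 4
4 → 4² = 16
16 → 1² + 6² = 37
37 → 3² + 7² = 58  — 58 repeats.
That took 11 steps.

11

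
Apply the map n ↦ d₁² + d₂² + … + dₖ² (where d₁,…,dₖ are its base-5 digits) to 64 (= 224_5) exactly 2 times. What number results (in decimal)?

64 = (2,2,4)_5 → 2² + 2² + 4² = 24
24 = (4,4)_5 → 4² + 4² = 32

32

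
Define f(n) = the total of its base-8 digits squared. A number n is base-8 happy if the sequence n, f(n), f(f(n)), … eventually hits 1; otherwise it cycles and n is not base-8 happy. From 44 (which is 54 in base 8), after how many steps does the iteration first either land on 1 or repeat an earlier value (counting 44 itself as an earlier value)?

4

44 = (5,4)_8 → 5² + 4² = 25 + 16 = 41
41 = (5,1)_8 → 5² + 1² = 25 + 1 = 26
26 = (3,2)_8 → 3² + 2² = 9 + 4 = 13
13 = (1,5)_8 → 1² + 5² = 1 + 25 = 26  — 26 repeats.
That took 4 steps.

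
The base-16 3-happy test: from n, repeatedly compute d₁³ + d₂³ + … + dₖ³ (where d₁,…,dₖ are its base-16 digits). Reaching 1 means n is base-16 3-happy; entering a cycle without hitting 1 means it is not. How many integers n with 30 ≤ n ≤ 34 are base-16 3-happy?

30: 30 → 2745 → 3060 → 4770 → 1017 → 4131 → 36 → 72 → 576 → 72  (repeats 72)
31: 31 → 3376 → 2224 → 1843 → 397 → 2710 → 1945 → 1801 → 1072 → 91 → 1456 → 1456  (repeats 1456)
32: 32 → 8 → 512 → 8  (repeats 8)
33: 33 → 9 → 729 → 2934 → 1890 → 567 → 378 → 1344 → 189 → 3528 → 4437 → 252 → 5103 → 6147 → 540 → 1737 → 2673 → 1344  (repeats 1344)
34: 34 → 16 → 1  (reaches 1)
base-16 3-happy: 34

1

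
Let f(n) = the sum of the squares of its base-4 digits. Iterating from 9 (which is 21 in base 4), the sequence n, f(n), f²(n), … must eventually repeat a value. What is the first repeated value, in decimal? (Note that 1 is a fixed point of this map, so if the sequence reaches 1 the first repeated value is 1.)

1

9 = (2,1)_4 → 2² + 1² = 5
5 = (1,1)_4 → 1² + 1² = 2
2 = (2)_4 → 2² = 4
4 = (1,0)_4 → 1² + 0² = 1  — reached the fixed point 1.
1 → 1, so 1 is the first repeated value.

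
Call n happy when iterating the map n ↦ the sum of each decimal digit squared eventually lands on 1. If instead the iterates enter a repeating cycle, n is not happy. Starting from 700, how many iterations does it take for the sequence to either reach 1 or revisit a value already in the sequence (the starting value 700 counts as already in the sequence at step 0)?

5

700 → 7² + 0² + 0² = 49
49 → 4² + 9² = 97
97 → 9² + 7² = 130
130 → 1² + 3² + 0² = 10
10 → 1² + 0² = 1  — reached 1.
That took 5 steps.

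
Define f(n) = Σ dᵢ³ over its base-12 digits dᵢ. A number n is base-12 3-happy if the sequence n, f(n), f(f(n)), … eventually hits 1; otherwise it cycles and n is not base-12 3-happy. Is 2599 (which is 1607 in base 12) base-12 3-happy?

not base-12 3-happy

2599 = (1,6,0,7)_12 → 1³ + 6³ + 0³ + 7³ = 560
560 = (3,10,8)_12 → 3³ + 10³ + 8³ = 1539
1539 = (10,8,3)_12 → 10³ + 8³ + 3³ = 1539  — 1539 already seen; the sequence cycles without reaching 1.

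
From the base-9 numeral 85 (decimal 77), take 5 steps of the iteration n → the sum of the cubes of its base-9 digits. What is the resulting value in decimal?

217

77 = (8,5)_9 → 8³ + 5³ = 512 + 125 = 637
637 = (7,7,7)_9 → 7³ + 7³ + 7³ = 343 + 343 + 343 = 1029
1029 = (1,3,6,3)_9 → 1³ + 3³ + 6³ + 3³ = 1 + 27 + 216 + 27 = 271
271 = (3,3,1)_9 → 3³ + 3³ + 1³ = 27 + 27 + 1 = 55
55 = (6,1)_9 → 6³ + 1³ = 216 + 1 = 217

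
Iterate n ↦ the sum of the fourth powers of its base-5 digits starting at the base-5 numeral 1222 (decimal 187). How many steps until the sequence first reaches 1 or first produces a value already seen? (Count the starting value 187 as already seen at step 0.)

187 = (1,2,2,2)_5 → 1⁴ + 2⁴ + 2⁴ + 2⁴ = 49
49 = (1,4,4)_5 → 1⁴ + 4⁴ + 4⁴ = 513
513 = (4,0,2,3)_5 → 4⁴ + 0⁴ + 2⁴ + 3⁴ = 353
353 = (2,4,0,3)_5 → 2⁴ + 4⁴ + 0⁴ + 3⁴ = 353  — 353 repeats.
That took 4 steps.

4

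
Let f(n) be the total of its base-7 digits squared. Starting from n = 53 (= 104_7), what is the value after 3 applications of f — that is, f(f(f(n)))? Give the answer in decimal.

53 = (1,0,4)_7 → 1² + 0² + 4² = 17
17 = (2,3)_7 → 2² + 3² = 13
13 = (1,6)_7 → 1² + 6² = 37

37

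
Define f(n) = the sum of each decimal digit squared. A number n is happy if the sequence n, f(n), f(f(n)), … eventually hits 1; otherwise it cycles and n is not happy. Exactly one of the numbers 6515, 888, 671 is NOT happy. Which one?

6515

6515: 6515 → 87 → 113 → 11 → 2 → 4 → 16 → 37 → 58 → 89 → 145 → 42 → 20 → 4  — repeats 4 (not happy)
888: 888 → 192 → 86 → 100 → 1  — reaches 1 (happy)
671: 671 → 86 → 100 → 1  — reaches 1 (happy)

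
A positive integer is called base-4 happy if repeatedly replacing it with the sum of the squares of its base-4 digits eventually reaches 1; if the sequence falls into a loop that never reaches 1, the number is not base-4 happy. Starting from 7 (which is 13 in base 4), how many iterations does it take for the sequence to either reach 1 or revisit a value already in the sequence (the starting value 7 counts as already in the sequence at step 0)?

4

7 = (1,3)_4 → 1² + 3² = 1 + 9 = 10
10 = (2,2)_4 → 2² + 2² = 4 + 4 = 8
8 = (2,0)_4 → 2² + 0² = 4 + 0 = 4
4 = (1,0)_4 → 1² + 0² = 1 + 0 = 1  — reached 1.
That took 4 steps.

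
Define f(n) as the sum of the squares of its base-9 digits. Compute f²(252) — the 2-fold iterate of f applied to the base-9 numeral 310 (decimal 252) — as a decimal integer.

252 = (3,1,0)_9 → 3² + 1² + 0² = 10
10 = (1,1)_9 → 1² + 1² = 2

2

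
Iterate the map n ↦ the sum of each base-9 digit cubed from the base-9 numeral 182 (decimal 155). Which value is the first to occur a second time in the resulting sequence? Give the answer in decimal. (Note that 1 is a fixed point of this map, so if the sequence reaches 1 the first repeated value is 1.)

521

155 = (1,8,2)_9 → 1³ + 8³ + 2³ = 521
521 = (6,3,8)_9 → 6³ + 3³ + 8³ = 755
755 = (1,0,2,8)_9 → 1³ + 0³ + 2³ + 8³ = 521  — 521 already appeared earlier.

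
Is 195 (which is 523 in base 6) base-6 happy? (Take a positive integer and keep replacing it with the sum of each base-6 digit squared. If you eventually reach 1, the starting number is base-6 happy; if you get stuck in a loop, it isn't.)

195 = (5,2,3)_6 → 5² + 2² + 3² = 25 + 4 + 9 = 38
38 = (1,0,2)_6 → 1² + 0² + 2² = 1 + 0 + 4 = 5
5 = (5)_6 → 5² = 25
25 = (4,1)_6 → 4² + 1² = 16 + 1 = 17
17 = (2,5)_6 → 2² + 5² = 4 + 25 = 29
29 = (4,5)_6 → 4² + 5² = 16 + 25 = 41
41 = (1,0,5)_6 → 1² + 0² + 5² = 1 + 0 + 25 = 26
26 = (4,2)_6 → 4² + 2² = 16 + 4 = 20
20 = (3,2)_6 → 3² + 2² = 9 + 4 = 13
13 = (2,1)_6 → 2² + 1² = 4 + 1 = 5  — 5 already seen; the sequence cycles without reaching 1.

not base-6 happy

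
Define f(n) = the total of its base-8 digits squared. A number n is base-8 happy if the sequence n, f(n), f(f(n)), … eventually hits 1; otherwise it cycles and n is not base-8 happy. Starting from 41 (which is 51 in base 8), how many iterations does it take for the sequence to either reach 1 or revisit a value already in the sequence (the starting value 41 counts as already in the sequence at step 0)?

41 = (5,1)_8 → 5² + 1² = 25 + 1 = 26
26 = (3,2)_8 → 3² + 2² = 9 + 4 = 13
13 = (1,5)_8 → 1² + 5² = 1 + 25 = 26  — 26 repeats.
That took 3 steps.

3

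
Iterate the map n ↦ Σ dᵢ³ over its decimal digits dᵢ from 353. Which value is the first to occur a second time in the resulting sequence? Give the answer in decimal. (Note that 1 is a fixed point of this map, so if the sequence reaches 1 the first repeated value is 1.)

353 → 179
179 → 1073
1073 → 371
371 → 371  — 371 already appeared earlier.

371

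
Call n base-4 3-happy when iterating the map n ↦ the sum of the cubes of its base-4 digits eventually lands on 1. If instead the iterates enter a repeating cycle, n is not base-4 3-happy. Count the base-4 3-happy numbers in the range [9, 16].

9: 9 → 9  — not base-4 3-happy
10: 10 → 16 → 1  — base-4 3-happy
11: 11 → 35 → 35  — not base-4 3-happy
12: 12 → 27 → 36 → 9 → 9  — not base-4 3-happy
13: 13 → 28 → 28  — not base-4 3-happy
14: 14 → 35 → 35  — not base-4 3-happy
15: 15 → 54 → 36 → 9 → 9  — not base-4 3-happy
16: 16 → 1  — base-4 3-happy
base-4 3-happy: 10, 16

2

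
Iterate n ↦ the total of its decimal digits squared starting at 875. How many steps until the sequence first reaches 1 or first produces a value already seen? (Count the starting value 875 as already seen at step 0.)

875 → 138
138 → 74
74 → 65
65 → 61
61 → 37
37 → 58
58 → 89
89 → 145
145 → 42
42 → 20
20 → 4
4 → 16
16 → 37  — 37 repeats.
That took 13 steps.

13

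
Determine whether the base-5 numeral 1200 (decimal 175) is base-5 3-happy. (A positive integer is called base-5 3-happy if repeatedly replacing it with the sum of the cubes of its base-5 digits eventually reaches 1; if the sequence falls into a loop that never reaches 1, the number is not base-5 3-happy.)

not base-5 3-happy

175 = (1,2,0,0)_5 → 1³ + 2³ + 0³ + 0³ = 1 + 8 + 0 + 0 = 9
9 = (1,4)_5 → 1³ + 4³ = 1 + 64 = 65
65 = (2,3,0)_5 → 2³ + 3³ + 0³ = 8 + 27 + 0 = 35
35 = (1,2,0)_5 → 1³ + 2³ + 0³ = 1 + 8 + 0 = 9  — 9 already seen; the sequence cycles without reaching 1.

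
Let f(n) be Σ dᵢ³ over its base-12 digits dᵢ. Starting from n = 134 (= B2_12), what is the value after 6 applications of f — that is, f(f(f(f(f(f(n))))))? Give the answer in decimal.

190

134 = (11,2)_12 → 11³ + 2³ = 1331 + 8 = 1339
1339 = (9,3,7)_12 → 9³ + 3³ + 7³ = 729 + 27 + 343 = 1099
1099 = (7,7,7)_12 → 7³ + 7³ + 7³ = 343 + 343 + 343 = 1029
1029 = (7,1,9)_12 → 7³ + 1³ + 9³ = 343 + 1 + 729 = 1073
1073 = (7,5,5)_12 → 7³ + 5³ + 5³ = 343 + 125 + 125 = 593
593 = (4,1,5)_12 → 4³ + 1³ + 5³ = 64 + 1 + 125 = 190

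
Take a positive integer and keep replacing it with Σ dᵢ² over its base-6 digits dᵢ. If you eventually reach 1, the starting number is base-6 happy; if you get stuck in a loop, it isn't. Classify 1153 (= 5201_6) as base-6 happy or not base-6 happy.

not base-6 happy

1153 = (5,2,0,1)_6 → 5² + 2² + 0² + 1² = 30
30 = (5,0)_6 → 5² + 0² = 25
25 = (4,1)_6 → 4² + 1² = 17
17 = (2,5)_6 → 2² + 5² = 29
29 = (4,5)_6 → 4² + 5² = 41
41 = (1,0,5)_6 → 1² + 0² + 5² = 26
26 = (4,2)_6 → 4² + 2² = 20
20 = (3,2)_6 → 3² + 2² = 13
13 = (2,1)_6 → 2² + 1² = 5
5 = (5)_6 → 5² = 25  — 25 already seen; the sequence cycles without reaching 1.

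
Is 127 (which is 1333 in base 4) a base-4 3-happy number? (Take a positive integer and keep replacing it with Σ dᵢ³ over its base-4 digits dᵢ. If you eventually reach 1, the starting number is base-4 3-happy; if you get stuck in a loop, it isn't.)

base-4 3-happy

127 = (1,3,3,3)_4 → 1³ + 3³ + 3³ + 3³ = 1 + 27 + 27 + 27 = 82
82 = (1,1,0,2)_4 → 1³ + 1³ + 0³ + 2³ = 1 + 1 + 0 + 8 = 10
10 = (2,2)_4 → 2³ + 2³ = 8 + 8 = 16
16 = (1,0,0)_4 → 1³ + 0³ + 0³ = 1 + 0 + 0 = 1  — reached 1.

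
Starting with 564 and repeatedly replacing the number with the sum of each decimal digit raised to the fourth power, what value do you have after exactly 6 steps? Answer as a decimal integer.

564 → 2177
2177 → 4819
4819 → 10914
10914 → 6819
6819 → 11954
11954 → 7444

7444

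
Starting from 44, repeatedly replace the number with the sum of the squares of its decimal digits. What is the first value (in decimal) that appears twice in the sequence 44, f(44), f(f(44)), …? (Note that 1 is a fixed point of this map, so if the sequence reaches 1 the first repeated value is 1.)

44 → 4² + 4² = 16 + 16 = 32
32 → 3² + 2² = 9 + 4 = 13
13 → 1² + 3² = 1 + 9 = 10
10 → 1² + 0² = 1 + 0 = 1  — reached the fixed point 1.
1 → 1, so 1 is the first repeated value.

1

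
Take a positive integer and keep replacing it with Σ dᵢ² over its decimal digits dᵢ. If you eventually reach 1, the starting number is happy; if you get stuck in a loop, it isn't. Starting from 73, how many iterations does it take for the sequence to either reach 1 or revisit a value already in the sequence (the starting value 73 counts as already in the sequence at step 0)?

73 → 7² + 3² = 49 + 9 = 58
58 → 5² + 8² = 25 + 64 = 89
89 → 8² + 9² = 64 + 81 = 145
145 → 1² + 4² + 5² = 1 + 16 + 25 = 42
42 → 4² + 2² = 16 + 4 = 20
20 → 2² + 0² = 4 + 0 = 4
4 → 4² = 16
16 → 1² + 6² = 1 + 36 = 37
37 → 3² + 7² = 9 + 49 = 58  — 58 repeats.
That took 9 steps.

9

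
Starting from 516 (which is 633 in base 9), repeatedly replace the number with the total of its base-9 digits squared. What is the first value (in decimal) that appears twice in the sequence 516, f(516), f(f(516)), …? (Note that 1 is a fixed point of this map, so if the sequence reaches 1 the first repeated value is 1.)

516 = (6,3,3)_9 → 6² + 3² + 3² = 36 + 9 + 9 = 54
54 = (6,0)_9 → 6² + 0² = 36 + 0 = 36
36 = (4,0)_9 → 4² + 0² = 16 + 0 = 16
16 = (1,7)_9 → 1² + 7² = 1 + 49 = 50
50 = (5,5)_9 → 5² + 5² = 25 + 25 = 50  — 50 already appeared earlier.

50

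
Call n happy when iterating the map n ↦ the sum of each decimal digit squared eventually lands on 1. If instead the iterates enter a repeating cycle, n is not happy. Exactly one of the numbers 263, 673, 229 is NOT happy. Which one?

263: 263 → 49 → 97 → 130 → 10 → 1  — reaches 1 (happy)
673: 673 → 94 → 97 → 130 → 10 → 1  — reaches 1 (happy)
229: 229 → 89 → 145 → 42 → 20 → 4 → 16 → 37 → 58 → 89  — repeats 89 (not happy)

229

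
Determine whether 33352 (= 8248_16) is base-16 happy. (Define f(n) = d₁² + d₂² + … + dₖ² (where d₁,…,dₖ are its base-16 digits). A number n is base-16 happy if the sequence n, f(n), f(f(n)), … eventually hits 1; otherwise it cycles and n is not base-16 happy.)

33352 = (8,2,4,8)_16 → 8² + 2² + 4² + 8² = 148
148 = (9,4)_16 → 9² + 4² = 97
97 = (6,1)_16 → 6² + 1² = 37
37 = (2,5)_16 → 2² + 5² = 29
29 = (1,13)_16 → 1² + 13² = 170
170 = (10,10)_16 → 10² + 10² = 200
200 = (12,8)_16 → 12² + 8² = 208
208 = (13,0)_16 → 13² + 0² = 169
169 = (10,9)_16 → 10² + 9² = 181
181 = (11,5)_16 → 11² + 5² = 146
146 = (9,2)_16 → 9² + 2² = 85
85 = (5,5)_16 → 5² + 5² = 50
50 = (3,2)_16 → 3² + 2² = 13
13 = (13)_16 → 13² = 169  — 169 already seen; the sequence cycles without reaching 1.

not base-16 happy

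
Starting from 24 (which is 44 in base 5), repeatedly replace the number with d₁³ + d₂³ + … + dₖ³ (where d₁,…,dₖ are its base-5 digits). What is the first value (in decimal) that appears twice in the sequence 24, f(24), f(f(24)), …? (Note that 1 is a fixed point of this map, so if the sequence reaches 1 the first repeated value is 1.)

24 = (4,4)_5 → 4³ + 4³ = 64 + 64 = 128
128 = (1,0,0,3)_5 → 1³ + 0³ + 0³ + 3³ = 1 + 0 + 0 + 27 = 28
28 = (1,0,3)_5 → 1³ + 0³ + 3³ = 1 + 0 + 27 = 28  — 28 already appeared earlier.

28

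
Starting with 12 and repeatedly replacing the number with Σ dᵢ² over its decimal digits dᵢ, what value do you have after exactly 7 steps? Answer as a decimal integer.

42

12 → 1² + 2² = 5
5 → 5² = 25
25 → 2² + 5² = 29
29 → 2² + 9² = 85
85 → 8² + 5² = 89
89 → 8² + 9² = 145
145 → 1² + 4² + 5² = 42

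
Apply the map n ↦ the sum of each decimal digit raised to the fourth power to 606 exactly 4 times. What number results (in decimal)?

2178

606 → 6⁴ + 0⁴ + 6⁴ = 1296 + 0 + 1296 = 2592
2592 → 2⁴ + 5⁴ + 9⁴ + 2⁴ = 16 + 625 + 6561 + 16 = 7218
7218 → 7⁴ + 2⁴ + 1⁴ + 8⁴ = 2401 + 16 + 1 + 4096 = 6514
6514 → 6⁴ + 5⁴ + 1⁴ + 4⁴ = 1296 + 625 + 1 + 256 = 2178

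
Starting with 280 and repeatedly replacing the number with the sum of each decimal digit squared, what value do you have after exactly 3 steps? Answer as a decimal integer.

1

280 → 2² + 8² + 0² = 4 + 64 + 0 = 68
68 → 6² + 8² = 36 + 64 = 100
100 → 1² + 0² + 0² = 1 + 0 + 0 = 1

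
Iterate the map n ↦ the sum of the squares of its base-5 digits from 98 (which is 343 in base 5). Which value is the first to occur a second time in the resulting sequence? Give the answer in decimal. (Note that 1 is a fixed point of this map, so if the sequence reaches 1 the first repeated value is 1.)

18

98 = (3,4,3)_5 → 3² + 4² + 3² = 9 + 16 + 9 = 34
34 = (1,1,4)_5 → 1² + 1² + 4² = 1 + 1 + 16 = 18
18 = (3,3)_5 → 3² + 3² = 9 + 9 = 18  — 18 already appeared earlier.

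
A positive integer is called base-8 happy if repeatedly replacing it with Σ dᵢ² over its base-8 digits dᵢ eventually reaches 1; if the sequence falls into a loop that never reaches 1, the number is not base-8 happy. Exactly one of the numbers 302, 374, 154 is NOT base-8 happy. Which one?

302: 302 → 77 → 27 → 18 → 8 → 1  — reaches 1 (base-8 happy)
374: 374 → 97 → 18 → 8 → 1  — reaches 1 (base-8 happy)
154: 154 → 17 → 5 → 25 → 10 → 5  — repeats 5 (not base-8 happy)

154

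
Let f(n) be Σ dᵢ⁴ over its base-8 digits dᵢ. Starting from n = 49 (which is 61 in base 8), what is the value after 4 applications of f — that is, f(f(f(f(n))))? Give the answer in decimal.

49 = (6,1)_8 → 6⁴ + 1⁴ = 1297
1297 = (2,4,2,1)_8 → 2⁴ + 4⁴ + 2⁴ + 1⁴ = 289
289 = (4,4,1)_8 → 4⁴ + 4⁴ + 1⁴ = 513
513 = (1,0,0,1)_8 → 1⁴ + 0⁴ + 0⁴ + 1⁴ = 2

2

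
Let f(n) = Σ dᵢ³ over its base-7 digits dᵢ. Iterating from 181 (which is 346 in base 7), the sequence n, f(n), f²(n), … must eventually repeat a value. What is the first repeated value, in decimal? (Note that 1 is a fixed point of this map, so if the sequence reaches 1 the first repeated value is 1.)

181 = (3,4,6)_7 → 307
307 = (6,1,6)_7 → 433
433 = (1,1,5,6)_7 → 343
343 = (1,0,0,0)_7 → 1  — reached the fixed point 1.
1 → 1, so 1 is the first repeated value.

1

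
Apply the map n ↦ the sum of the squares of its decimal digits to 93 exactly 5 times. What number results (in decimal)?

93 → 9² + 3² = 90
90 → 9² + 0² = 81
81 → 8² + 1² = 65
65 → 6² + 5² = 61
61 → 6² + 1² = 37

37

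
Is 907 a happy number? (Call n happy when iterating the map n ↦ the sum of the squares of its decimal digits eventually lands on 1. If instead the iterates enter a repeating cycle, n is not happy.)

happy

907 → 9² + 0² + 7² = 81 + 0 + 49 = 130
130 → 1² + 3² + 0² = 1 + 9 + 0 = 10
10 → 1² + 0² = 1 + 0 = 1  — reached 1.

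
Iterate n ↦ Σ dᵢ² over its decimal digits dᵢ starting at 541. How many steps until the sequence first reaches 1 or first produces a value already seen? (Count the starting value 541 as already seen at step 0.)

9

541 → 42
42 → 20
20 → 4
4 → 16
16 → 37
37 → 58
58 → 89
89 → 145
145 → 42  — 42 repeats.
That took 9 steps.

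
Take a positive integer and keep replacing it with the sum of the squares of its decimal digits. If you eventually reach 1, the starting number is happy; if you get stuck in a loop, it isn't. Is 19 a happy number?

19 → 1² + 9² = 1 + 81 = 82
82 → 8² + 2² = 64 + 4 = 68
68 → 6² + 8² = 36 + 64 = 100
100 → 1² + 0² + 0² = 1 + 0 + 0 = 1  — reached 1.

happy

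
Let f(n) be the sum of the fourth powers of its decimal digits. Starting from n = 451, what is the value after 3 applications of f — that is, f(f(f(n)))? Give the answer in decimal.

8208

451 → 4⁴ + 5⁴ + 1⁴ = 256 + 625 + 1 = 882
882 → 8⁴ + 8⁴ + 2⁴ = 4096 + 4096 + 16 = 8208
8208 → 8⁴ + 2⁴ + 0⁴ + 8⁴ = 4096 + 16 + 0 + 4096 = 8208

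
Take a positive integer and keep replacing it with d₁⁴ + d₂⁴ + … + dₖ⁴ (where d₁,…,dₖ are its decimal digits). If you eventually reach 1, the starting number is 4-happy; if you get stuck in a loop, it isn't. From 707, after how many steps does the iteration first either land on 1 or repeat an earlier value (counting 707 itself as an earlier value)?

707 → 7⁴ + 0⁴ + 7⁴ = 4802
4802 → 4⁴ + 8⁴ + 0⁴ + 2⁴ = 4368
4368 → 4⁴ + 3⁴ + 6⁴ + 8⁴ = 5729
5729 → 5⁴ + 7⁴ + 2⁴ + 9⁴ = 9603
9603 → 9⁴ + 6⁴ + 0⁴ + 3⁴ = 7938
7938 → 7⁴ + 9⁴ + 3⁴ + 8⁴ = 13139
13139 → 1⁴ + 3⁴ + 1⁴ + 3⁴ + 9⁴ = 6725
6725 → 6⁴ + 7⁴ + 2⁴ + 5⁴ = 4338
4338 → 4⁴ + 3⁴ + 3⁴ + 8⁴ = 4514
4514 → 4⁴ + 5⁴ + 1⁴ + 4⁴ = 1138
1138 → 1⁴ + 1⁴ + 3⁴ + 8⁴ = 4179
4179 → 4⁴ + 1⁴ + 7⁴ + 9⁴ = 9219
9219 → 9⁴ + 2⁴ + 1⁴ + 9⁴ = 13139  — 13139 repeats.
That took 13 steps.

13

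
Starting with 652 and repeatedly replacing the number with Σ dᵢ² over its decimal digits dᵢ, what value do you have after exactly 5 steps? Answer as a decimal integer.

89

652 → 65
65 → 61
61 → 37
37 → 58
58 → 89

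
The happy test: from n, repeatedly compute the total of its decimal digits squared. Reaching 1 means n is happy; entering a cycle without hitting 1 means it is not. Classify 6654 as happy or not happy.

not happy

6654 → 6² + 6² + 5² + 4² = 113
113 → 1² + 1² + 3² = 11
11 → 1² + 1² = 2
2 → 2² = 4
4 → 4² = 16
16 → 1² + 6² = 37
37 → 3² + 7² = 58
58 → 5² + 8² = 89
89 → 8² + 9² = 145
145 → 1² + 4² + 5² = 42
42 → 4² + 2² = 20
20 → 2² + 0² = 4  — 4 already seen; the sequence cycles without reaching 1.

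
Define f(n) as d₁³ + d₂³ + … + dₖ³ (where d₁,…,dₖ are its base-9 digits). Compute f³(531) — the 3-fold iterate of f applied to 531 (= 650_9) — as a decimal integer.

345

531 = (6,5,0)_9 → 6³ + 5³ + 0³ = 216 + 125 + 0 = 341
341 = (4,1,8)_9 → 4³ + 1³ + 8³ = 64 + 1 + 512 = 577
577 = (7,1,1)_9 → 7³ + 1³ + 1³ = 343 + 1 + 1 = 345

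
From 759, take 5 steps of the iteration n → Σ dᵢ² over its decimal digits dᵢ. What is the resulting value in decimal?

16

759 → 155
155 → 51
51 → 26
26 → 40
40 → 16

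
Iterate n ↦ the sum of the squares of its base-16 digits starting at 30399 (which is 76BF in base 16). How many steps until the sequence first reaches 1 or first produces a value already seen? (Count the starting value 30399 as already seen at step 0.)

30399 = (7,6,11,15)_16 → 7² + 6² + 11² + 15² = 431
431 = (1,10,15)_16 → 1² + 10² + 15² = 326
326 = (1,4,6)_16 → 1² + 4² + 6² = 53
53 = (3,5)_16 → 3² + 5² = 34
34 = (2,2)_16 → 2² + 2² = 8
8 = (8)_16 → 8² = 64
64 = (4,0)_16 → 4² + 0² = 16
16 = (1,0)_16 → 1² + 0² = 1  — reached 1.
That took 8 steps.

8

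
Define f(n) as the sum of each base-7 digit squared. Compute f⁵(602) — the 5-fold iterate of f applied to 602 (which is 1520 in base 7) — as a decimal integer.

2

602 = (1,5,2,0)_7 → 1² + 5² + 2² + 0² = 30
30 = (4,2)_7 → 4² + 2² = 20
20 = (2,6)_7 → 2² + 6² = 40
40 = (5,5)_7 → 5² + 5² = 50
50 = (1,0,1)_7 → 1² + 0² + 1² = 2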